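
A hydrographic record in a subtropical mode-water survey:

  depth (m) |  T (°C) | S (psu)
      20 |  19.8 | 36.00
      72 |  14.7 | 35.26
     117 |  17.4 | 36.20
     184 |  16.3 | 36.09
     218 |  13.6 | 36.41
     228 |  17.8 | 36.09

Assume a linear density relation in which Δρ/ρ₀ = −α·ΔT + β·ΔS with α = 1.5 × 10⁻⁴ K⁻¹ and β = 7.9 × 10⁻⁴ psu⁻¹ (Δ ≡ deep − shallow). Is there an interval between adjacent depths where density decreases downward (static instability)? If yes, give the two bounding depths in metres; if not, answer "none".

Evaluate Δρ/ρ₀ = −αΔT + βΔS across each adjacent pair:
  20–72 m: −αΔT+βΔS = −(1.5 × 10⁻⁴)(-5.1)+(7.9 × 10⁻⁴)(-0.74) = 1.8 × 10⁻⁴ → stable
  72–117 m: −αΔT+βΔS = −(1.5 × 10⁻⁴)(+2.7)+(7.9 × 10⁻⁴)(+0.94) = 3.4 × 10⁻⁴ → stable
  117–184 m: −αΔT+βΔS = −(1.5 × 10⁻⁴)(-1.1)+(7.9 × 10⁻⁴)(-0.11) = 7.8 × 10⁻⁵ → stable
  184–218 m: −αΔT+βΔS = −(1.5 × 10⁻⁴)(-2.7)+(7.9 × 10⁻⁴)(+0.32) = 6.6 × 10⁻⁴ → stable
  218–228 m: −αΔT+βΔS = −(1.5 × 10⁻⁴)(+4.2)+(7.9 × 10⁻⁴)(-0.32) = -8.8 × 10⁻⁴ → UNSTABLE
The 218–228 m interval has Δρ < 0: lighter water underlies denser water.

218–228 m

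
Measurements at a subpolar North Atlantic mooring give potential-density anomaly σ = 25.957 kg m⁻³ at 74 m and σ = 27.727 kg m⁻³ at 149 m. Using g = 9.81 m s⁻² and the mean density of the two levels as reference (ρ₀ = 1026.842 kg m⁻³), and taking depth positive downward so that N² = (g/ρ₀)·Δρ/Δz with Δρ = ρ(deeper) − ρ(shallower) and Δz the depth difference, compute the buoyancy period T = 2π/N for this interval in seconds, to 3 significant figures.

418 s

Δρ = 1027.727 − 1025.957 = 1.770 kg m⁻³ over Δz = 149 − 74 = 75 m.
N² = (9.81/1026.842) × (1.770/75) = 2.2546 × 10⁻⁴ s⁻².
N = √(2.2546 × 10⁻⁴) = 0.015015 rad s⁻¹, so T = 2π/N = 418.46 s ≈ 418 s.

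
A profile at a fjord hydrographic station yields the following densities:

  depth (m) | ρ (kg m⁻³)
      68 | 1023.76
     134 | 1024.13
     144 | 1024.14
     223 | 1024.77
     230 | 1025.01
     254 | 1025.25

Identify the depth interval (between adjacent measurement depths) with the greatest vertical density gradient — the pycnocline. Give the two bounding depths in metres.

Compute the density gradient over each adjacent pair:
  68–134 m: Δρ/Δz = 0.37/66 = 5.6 × 10⁻³ kg m⁻⁴
  134–144 m: Δρ/Δz = 0.01/10 = 1.0 × 10⁻³ kg m⁻⁴
  144–223 m: Δρ/Δz = 0.63/79 = 8.0 × 10⁻³ kg m⁻⁴
  223–230 m: Δρ/Δz = 0.24/7 = 0.034 kg m⁻⁴
  230–254 m: Δρ/Δz = 0.24/24 = 0.010 kg m⁻⁴
The largest gradient is in the 223–230 m interval — the pycnocline.

223–230 m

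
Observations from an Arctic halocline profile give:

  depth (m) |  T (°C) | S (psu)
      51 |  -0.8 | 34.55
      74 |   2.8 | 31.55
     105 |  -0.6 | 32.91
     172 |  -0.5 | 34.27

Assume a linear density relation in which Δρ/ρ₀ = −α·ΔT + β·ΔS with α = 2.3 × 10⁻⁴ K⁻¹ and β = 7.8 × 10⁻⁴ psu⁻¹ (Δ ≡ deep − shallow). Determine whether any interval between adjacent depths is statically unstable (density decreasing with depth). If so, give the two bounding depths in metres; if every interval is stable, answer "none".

Evaluate Δρ/ρ₀ = −αΔT + βΔS across each adjacent pair:
  51–74 m: −αΔT+βΔS = −(2.3 × 10⁻⁴)(+3.6)+(7.8 × 10⁻⁴)(-3.00) = -3.2 × 10⁻³ → UNSTABLE
  74–105 m: −αΔT+βΔS = −(2.3 × 10⁻⁴)(-3.4)+(7.8 × 10⁻⁴)(+1.36) = 1.8 × 10⁻³ → stable
  105–172 m: −αΔT+βΔS = −(2.3 × 10⁻⁴)(+0.1)+(7.8 × 10⁻⁴)(+1.36) = 1.0 × 10⁻³ → stable
The 51–74 m interval has Δρ < 0: lighter water underlies denser water.

51–74 m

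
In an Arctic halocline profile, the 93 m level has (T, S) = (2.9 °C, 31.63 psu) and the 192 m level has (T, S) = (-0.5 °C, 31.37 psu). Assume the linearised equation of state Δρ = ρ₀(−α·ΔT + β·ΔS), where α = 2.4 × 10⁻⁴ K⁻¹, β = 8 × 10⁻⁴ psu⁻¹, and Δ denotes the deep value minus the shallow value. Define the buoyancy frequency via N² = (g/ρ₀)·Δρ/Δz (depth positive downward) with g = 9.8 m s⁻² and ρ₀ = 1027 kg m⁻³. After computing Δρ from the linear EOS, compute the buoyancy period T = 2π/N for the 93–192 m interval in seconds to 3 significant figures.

ΔT = -3.4 K, ΔS = -0.26 psu (deep − shallow).
Δρ/ρ₀ = −αΔT + βΔS = 8.16 × 10⁻⁴ − 2.08 × 10⁻⁴ = 6.08 × 10⁻⁴, so Δρ ≈ 0.6244 kg m⁻³.
N² = (g/ρ₀)·Δρ/Δz = g·(Δρ/ρ₀)/Δz = 9.8 × 6.08 × 10⁻⁴ / 99 = 6.0186 × 10⁻⁵ s⁻².
N = √(6.0186 × 10⁻⁵) = 7.7580 × 10⁻³ rad s⁻¹ → T = 2π/N = 809.90 s ≈ 810 s.

810 s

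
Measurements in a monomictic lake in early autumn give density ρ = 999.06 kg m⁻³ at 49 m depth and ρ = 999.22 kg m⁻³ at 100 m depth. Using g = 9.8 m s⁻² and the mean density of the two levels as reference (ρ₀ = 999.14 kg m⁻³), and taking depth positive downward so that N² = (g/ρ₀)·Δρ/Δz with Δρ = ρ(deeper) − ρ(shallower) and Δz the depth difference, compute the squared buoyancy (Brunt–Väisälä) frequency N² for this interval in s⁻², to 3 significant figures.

3.08 × 10⁻⁵ s⁻²

Δρ = 999.22 − 999.06 = 0.16 kg m⁻³ over Δz = 100 − 49 = 51 m.
N² = (9.8/999.14) × (0.16/51) = 3.0772 × 10⁻⁵ s⁻² ≈ 3.08 × 10⁻⁵ s⁻².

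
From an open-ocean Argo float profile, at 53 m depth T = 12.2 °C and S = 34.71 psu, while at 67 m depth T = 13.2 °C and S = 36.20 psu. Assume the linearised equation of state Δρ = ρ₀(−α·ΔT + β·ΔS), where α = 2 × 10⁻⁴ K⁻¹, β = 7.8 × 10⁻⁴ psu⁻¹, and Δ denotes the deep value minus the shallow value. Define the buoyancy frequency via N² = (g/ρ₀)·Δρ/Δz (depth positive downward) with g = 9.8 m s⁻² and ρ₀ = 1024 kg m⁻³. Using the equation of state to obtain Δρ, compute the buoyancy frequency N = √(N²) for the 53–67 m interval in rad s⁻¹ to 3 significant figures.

ΔT = +1.0 K, ΔS = +1.49 psu (deep − shallow).
Δρ/ρ₀ = −αΔT + βΔS = -2.00 × 10⁻⁴ + 1.1622 × 10⁻³ = 9.622 × 10⁻⁴, so Δρ ≈ 0.9853 kg m⁻³.
N² = (g/ρ₀)·Δρ/Δz = g·(Δρ/ρ₀)/Δz = 9.8 × 9.622 × 10⁻⁴ / 14 = 6.7354 × 10⁻⁴ s⁻².
N = √(6.7354 × 10⁻⁴) = 0.025953 rad s⁻¹ ≈ 0.0260 rad s⁻¹.

0.0260 rad s⁻¹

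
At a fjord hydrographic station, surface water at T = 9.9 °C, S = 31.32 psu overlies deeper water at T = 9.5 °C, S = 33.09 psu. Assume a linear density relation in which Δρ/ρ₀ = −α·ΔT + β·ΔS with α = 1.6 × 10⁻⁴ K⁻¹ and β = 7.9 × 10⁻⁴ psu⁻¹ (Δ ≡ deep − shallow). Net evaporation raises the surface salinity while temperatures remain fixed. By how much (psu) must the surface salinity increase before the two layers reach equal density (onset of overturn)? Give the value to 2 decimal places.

1.85 psu

Neutral buoyancy requires −α(T_deep − T_surf) + β(S_deep − S_surf′) = 0.
S_surf′ = S_deep − (α/β)·ΔT = 33.09 − (1.6 × 10⁻⁴/7.9 × 10⁻⁴)·(-0.4) = 33.1710 psu.
Increase required: 33.1710 − 31.32 = 1.8510 psu.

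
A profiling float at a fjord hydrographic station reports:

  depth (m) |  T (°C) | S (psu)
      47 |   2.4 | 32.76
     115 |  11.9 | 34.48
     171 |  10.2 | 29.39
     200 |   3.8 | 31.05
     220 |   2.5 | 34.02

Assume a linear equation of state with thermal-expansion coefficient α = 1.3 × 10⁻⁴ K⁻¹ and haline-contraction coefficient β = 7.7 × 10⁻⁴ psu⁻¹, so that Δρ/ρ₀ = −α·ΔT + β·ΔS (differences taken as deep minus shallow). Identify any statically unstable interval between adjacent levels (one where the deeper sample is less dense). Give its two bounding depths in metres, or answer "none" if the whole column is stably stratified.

115–171 m

Evaluate Δρ/ρ₀ = −αΔT + βΔS across each adjacent pair:
  47–115 m: −αΔT+βΔS = −(1.3 × 10⁻⁴)(+9.5)+(7.7 × 10⁻⁴)(+1.72) = 8.9 × 10⁻⁵ → stable
  115–171 m: −αΔT+βΔS = −(1.3 × 10⁻⁴)(-1.7)+(7.7 × 10⁻⁴)(-5.09) = -3.7 × 10⁻³ → UNSTABLE
  171–200 m: −αΔT+βΔS = −(1.3 × 10⁻⁴)(-6.4)+(7.7 × 10⁻⁴)(+1.66) = 2.1 × 10⁻³ → stable
  200–220 m: −αΔT+βΔS = −(1.3 × 10⁻⁴)(-1.3)+(7.7 × 10⁻⁴)(+2.97) = 2.5 × 10⁻³ → stable
The 115–171 m interval has Δρ < 0: lighter water underlies denser water.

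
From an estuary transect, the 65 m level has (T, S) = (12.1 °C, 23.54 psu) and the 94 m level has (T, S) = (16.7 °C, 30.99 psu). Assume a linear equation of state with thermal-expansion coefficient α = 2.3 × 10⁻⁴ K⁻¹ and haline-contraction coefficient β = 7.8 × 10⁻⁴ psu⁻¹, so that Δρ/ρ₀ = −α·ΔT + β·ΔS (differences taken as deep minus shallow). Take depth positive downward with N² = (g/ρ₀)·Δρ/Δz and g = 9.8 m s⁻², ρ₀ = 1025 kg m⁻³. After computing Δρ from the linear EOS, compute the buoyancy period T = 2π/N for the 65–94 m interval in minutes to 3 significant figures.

2.61 min

ΔT = +4.6 K, ΔS = +7.45 psu (deep − shallow).
Δρ/ρ₀ = −αΔT + βΔS = -1.058 × 10⁻³ + 5.811 × 10⁻³ = 4.753 × 10⁻³, so Δρ ≈ 4.872 kg m⁻³.
N² = (g/ρ₀)·Δρ/Δz = g·(Δρ/ρ₀)/Δz = 9.8 × 4.753 × 10⁻³ / 29 = 1.6062 × 10⁻³ s⁻².
N = √(1.6062 × 10⁻³) = 0.040077 rad s⁻¹ → T = 2π/N = 156.78 s = 2.6130 min ≈ 2.61 min.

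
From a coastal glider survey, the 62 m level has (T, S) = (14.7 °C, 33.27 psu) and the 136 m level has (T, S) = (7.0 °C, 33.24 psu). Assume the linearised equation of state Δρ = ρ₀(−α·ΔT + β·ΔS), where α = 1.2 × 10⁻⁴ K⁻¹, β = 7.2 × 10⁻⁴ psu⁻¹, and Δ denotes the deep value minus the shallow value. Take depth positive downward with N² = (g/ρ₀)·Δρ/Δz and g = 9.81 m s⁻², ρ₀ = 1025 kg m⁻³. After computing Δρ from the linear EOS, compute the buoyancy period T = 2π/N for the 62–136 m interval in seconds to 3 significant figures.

574 s

ΔT = -7.7 K, ΔS = -0.03 psu (deep − shallow).
Δρ/ρ₀ = −αΔT + βΔS = 9.24 × 10⁻⁴ − 2.16 × 10⁻⁵ = 9.024 × 10⁻⁴, so Δρ ≈ 0.9250 kg m⁻³.
N² = (g/ρ₀)·Δρ/Δz = g·(Δρ/ρ₀)/Δz = 9.81 × 9.024 × 10⁻⁴ / 74 = 1.1963 × 10⁻⁴ s⁻².
N = √(1.1963 × 10⁻⁴) = 0.010938 rad s⁻¹ → T = 2π/N = 574.44 s ≈ 574 s.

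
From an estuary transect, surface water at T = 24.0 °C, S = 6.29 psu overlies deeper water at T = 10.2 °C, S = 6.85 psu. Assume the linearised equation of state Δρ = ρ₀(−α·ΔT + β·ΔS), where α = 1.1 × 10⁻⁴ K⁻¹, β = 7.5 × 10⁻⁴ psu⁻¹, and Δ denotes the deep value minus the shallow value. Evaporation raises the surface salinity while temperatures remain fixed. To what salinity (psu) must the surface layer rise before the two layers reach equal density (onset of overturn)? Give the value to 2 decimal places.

8.87 psu

Neutral buoyancy requires −α(T_deep − T_surf) + β(S_deep − S_surf′) = 0.
S_surf′ = S_deep − (α/β)·ΔT = 6.85 − (1.1 × 10⁻⁴/7.5 × 10⁻⁴)·(-13.8) = 8.8740 psu.
Increase required: 8.8740 − 6.29 = 2.5840 psu.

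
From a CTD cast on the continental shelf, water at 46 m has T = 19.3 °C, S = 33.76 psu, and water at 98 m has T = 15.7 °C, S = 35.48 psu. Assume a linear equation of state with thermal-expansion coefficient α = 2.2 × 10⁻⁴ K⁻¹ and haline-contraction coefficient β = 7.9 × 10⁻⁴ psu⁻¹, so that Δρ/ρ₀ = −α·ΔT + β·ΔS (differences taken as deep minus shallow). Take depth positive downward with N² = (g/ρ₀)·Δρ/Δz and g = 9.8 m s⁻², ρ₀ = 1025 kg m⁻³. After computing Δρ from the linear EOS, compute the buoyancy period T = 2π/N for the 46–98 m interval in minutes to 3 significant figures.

ΔT = -3.6 K, ΔS = +1.72 psu (deep − shallow).
Δρ/ρ₀ = −αΔT + βΔS = 7.92 × 10⁻⁴ + 1.3588 × 10⁻³ = 2.1508 × 10⁻³, so Δρ ≈ 2.205 kg m⁻³.
N² = (g/ρ₀)·Δρ/Δz = g·(Δρ/ρ₀)/Δz = 9.8 × 2.1508 × 10⁻³ / 52 = 4.0534 × 10⁻⁴ s⁻².
N = √(4.0534 × 10⁻⁴) = 0.020133 rad s⁻¹ → T = 2π/N = 312.08 s = 5.2013 min ≈ 5.20 min.

5.20 min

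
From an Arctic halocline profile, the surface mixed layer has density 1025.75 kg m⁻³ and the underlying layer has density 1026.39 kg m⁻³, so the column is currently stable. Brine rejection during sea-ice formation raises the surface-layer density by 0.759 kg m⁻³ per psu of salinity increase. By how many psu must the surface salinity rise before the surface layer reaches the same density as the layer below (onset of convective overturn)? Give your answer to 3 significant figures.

0.843 psu

Density deficit of the surface layer: 1026.39 − 1025.75 = 0.64 kg m⁻³.
Required change = 0.64 / 0.759 = 0.843 psu.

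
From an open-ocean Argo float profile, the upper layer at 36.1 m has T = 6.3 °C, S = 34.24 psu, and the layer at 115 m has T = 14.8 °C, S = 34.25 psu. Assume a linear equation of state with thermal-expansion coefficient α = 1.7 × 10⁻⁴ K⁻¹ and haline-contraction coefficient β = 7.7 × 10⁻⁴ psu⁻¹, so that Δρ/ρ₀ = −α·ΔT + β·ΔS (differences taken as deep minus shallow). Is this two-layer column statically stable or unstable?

unstable

ΔT = 14.8 − 6.3 = +8.5 K and ΔS = 34.25 − 34.24 = +0.01 psu (deep − shallow).
−αΔT = -1.445 × 10⁻³; βΔS = 7.70 × 10⁻⁶; sum Δρ/ρ₀ = -1.4373 × 10⁻³.
Δρ/ρ₀ < 0, so Δρ < 0: deeper water is lighter → statically unstable; the column would overturn.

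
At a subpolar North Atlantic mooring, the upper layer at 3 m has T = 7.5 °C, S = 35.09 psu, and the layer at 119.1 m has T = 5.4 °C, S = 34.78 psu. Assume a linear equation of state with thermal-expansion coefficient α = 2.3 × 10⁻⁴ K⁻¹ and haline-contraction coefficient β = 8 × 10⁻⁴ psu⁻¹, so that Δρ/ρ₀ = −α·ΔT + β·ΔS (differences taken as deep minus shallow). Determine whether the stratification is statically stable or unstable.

ΔT = 5.4 − 7.5 = -2.1 K and ΔS = 34.78 − 35.09 = -0.31 psu (deep − shallow).
−αΔT = 4.83 × 10⁻⁴; βΔS = -2.48 × 10⁻⁴; sum Δρ/ρ₀ = 2.35 × 10⁻⁴.
Δρ/ρ₀ > 0, so Δρ > 0: deeper water is denser → statically stable.

stable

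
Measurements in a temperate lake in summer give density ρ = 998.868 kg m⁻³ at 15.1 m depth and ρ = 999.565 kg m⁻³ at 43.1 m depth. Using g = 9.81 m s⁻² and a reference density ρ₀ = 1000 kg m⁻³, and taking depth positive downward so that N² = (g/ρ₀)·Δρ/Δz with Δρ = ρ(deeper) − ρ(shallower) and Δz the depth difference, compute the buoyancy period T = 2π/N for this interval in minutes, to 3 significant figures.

Δρ = 999.565 − 998.868 = 0.697 kg m⁻³ over Δz = 43.1 − 15.1 = 28 m.
N² = (9.81/1000) × (0.697/28) = 2.4420 × 10⁻⁴ s⁻².
N = √(2.4420 × 10⁻⁴) = 0.015627 rad s⁻¹, so T = 2π/N = 402.07 s = 6.7012 min ≈ 6.70 min.

6.70 min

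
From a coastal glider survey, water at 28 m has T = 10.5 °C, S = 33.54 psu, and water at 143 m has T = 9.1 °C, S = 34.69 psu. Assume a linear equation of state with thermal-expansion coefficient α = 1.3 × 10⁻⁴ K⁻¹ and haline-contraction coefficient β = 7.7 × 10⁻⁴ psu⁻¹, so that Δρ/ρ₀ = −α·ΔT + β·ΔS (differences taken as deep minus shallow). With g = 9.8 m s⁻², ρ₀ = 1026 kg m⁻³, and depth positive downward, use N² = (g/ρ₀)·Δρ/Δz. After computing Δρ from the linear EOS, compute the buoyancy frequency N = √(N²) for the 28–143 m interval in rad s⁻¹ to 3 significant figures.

ΔT = -1.4 K, ΔS = +1.15 psu (deep − shallow).
Δρ/ρ₀ = −αΔT + βΔS = 1.82 × 10⁻⁴ + 8.855 × 10⁻⁴ = 1.0675 × 10⁻³, so Δρ ≈ 1.095 kg m⁻³.
N² = (g/ρ₀)·Δρ/Δz = g·(Δρ/ρ₀)/Δz = 9.8 × 1.0675 × 10⁻³ / 115 = 9.0970 × 10⁻⁵ s⁻².
N = √(9.0970 × 10⁻⁵) = 9.5378 × 10⁻³ rad s⁻¹ ≈ 9.54 × 10⁻³ rad s⁻¹.

9.54 × 10⁻³ rad s⁻¹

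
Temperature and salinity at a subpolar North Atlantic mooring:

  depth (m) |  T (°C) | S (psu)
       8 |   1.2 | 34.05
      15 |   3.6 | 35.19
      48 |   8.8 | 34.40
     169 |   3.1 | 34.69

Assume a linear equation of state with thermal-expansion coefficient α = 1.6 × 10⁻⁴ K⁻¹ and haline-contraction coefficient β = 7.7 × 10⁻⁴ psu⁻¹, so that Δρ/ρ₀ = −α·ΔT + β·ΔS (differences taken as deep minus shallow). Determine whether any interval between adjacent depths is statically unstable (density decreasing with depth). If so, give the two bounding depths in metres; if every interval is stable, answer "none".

Evaluate Δρ/ρ₀ = −αΔT + βΔS across each adjacent pair:
  8–15 m: −αΔT+βΔS = −(1.6 × 10⁻⁴)(+2.4)+(7.7 × 10⁻⁴)(+1.14) = 4.9 × 10⁻⁴ → stable
  15–48 m: −αΔT+βΔS = −(1.6 × 10⁻⁴)(+5.2)+(7.7 × 10⁻⁴)(-0.79) = -1.4 × 10⁻³ → UNSTABLE
  48–169 m: −αΔT+βΔS = −(1.6 × 10⁻⁴)(-5.7)+(7.7 × 10⁻⁴)(+0.29) = 1.1 × 10⁻³ → stable
The 15–48 m interval has Δρ < 0: lighter water underlies denser water.

15–48 m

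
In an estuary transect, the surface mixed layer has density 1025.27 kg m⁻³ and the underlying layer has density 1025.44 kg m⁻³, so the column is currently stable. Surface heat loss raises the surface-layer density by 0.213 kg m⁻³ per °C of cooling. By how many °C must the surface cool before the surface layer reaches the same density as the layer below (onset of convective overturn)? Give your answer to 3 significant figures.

Density deficit of the surface layer: 1025.44 − 1025.27 = 0.17 kg m⁻³.
Required change = 0.17 / 0.213 = 0.798 °C.

0.798 °C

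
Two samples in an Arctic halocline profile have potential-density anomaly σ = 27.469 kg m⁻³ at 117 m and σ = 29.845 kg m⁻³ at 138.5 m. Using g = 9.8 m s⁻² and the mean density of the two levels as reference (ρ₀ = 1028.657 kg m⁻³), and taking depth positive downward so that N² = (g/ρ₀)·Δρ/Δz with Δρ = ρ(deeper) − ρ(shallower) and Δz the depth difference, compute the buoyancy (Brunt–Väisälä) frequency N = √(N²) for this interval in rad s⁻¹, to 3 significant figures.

Δρ = 1029.845 − 1027.469 = 2.376 kg m⁻³ over Δz = 138.5 − 117 = 21.5 m.
N² = (9.8/1028.657) × (2.376/21.5) = 1.0528 × 10⁻³ s⁻².
N = √(1.0528 × 10⁻³) = 0.032447 rad s⁻¹ ≈ 0.0324 rad s⁻¹.

0.0324 rad s⁻¹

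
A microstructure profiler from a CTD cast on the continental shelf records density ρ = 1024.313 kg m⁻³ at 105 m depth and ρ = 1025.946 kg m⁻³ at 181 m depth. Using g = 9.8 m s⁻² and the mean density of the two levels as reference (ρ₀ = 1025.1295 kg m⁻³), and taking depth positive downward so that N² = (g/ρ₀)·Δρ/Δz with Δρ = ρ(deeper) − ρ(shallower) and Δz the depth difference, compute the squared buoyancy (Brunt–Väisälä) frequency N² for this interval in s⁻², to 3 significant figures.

2.05 × 10⁻⁴ s⁻²

Δρ = 1025.946 − 1024.313 = 1.633 kg m⁻³ over Δz = 181 − 105 = 76 m.
N² = (9.8/1025.1295) × (1.633/76) = 2.0541 × 10⁻⁴ s⁻² ≈ 2.05 × 10⁻⁴ s⁻².
N² > 0, so the interval is statically stable.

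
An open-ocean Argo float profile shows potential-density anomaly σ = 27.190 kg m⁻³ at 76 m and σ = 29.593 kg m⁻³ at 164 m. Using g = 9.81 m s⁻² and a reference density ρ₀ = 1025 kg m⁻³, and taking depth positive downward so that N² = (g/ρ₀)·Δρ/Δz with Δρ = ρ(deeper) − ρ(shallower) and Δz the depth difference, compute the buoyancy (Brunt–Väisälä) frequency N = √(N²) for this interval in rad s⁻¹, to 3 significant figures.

0.0162 rad s⁻¹

Δρ = 1029.593 − 1027.190 = 2.403 kg m⁻³ over Δz = 164 − 76 = 88 m.
N² = (9.81/1025) × (2.403/88) = 2.6135 × 10⁻⁴ s⁻².
N = √(2.6135 × 10⁻⁴) = 0.016166 rad s⁻¹ ≈ 0.0162 rad s⁻¹.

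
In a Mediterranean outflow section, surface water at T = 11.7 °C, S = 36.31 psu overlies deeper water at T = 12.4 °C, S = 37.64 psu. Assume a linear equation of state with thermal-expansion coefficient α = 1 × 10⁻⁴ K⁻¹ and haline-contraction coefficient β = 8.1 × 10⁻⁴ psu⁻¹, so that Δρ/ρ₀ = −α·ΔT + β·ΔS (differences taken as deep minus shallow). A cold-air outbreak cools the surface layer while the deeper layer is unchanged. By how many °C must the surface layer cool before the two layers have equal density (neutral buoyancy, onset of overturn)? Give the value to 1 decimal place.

Neutral buoyancy requires Δρ = 0, i.e. −α(T_deep − T_surf′) + β(S_deep − S_surf) = 0.
T_surf′ = T_deep − (β/α)·ΔS = 12.4 − (8.1 × 10⁻⁴/1 × 10⁻⁴)·(+1.33) = 1.627 °C.
Cooling required: 11.7 − (1.627) = 10.073 °C.

10.1 °C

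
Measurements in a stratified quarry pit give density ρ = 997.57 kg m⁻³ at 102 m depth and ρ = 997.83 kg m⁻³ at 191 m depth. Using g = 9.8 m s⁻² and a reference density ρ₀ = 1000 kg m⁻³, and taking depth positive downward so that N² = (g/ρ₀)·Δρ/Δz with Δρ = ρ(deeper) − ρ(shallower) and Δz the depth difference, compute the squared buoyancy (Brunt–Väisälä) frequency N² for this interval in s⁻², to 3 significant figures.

2.86 × 10⁻⁵ s⁻²

Δρ = 997.83 − 997.57 = 0.26 kg m⁻³ over Δz = 191 − 102 = 89 m.
N² = (9.8/1000) × (0.26/89) = 2.8629 × 10⁻⁵ s⁻² ≈ 2.86 × 10⁻⁵ s⁻².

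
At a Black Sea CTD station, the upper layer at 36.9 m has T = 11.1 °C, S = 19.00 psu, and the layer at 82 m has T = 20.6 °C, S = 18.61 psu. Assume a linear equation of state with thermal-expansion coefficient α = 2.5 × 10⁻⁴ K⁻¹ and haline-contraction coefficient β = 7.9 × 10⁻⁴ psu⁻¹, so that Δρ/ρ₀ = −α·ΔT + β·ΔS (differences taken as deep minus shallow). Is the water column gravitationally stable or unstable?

ΔT = 20.6 − 11.1 = +9.5 K and ΔS = 18.61 − 19.00 = -0.39 psu (deep − shallow).
−αΔT = -2.375 × 10⁻³; βΔS = -3.081 × 10⁻⁴; sum Δρ/ρ₀ = -2.6831 × 10⁻³.
Δρ/ρ₀ < 0, so Δρ < 0: deeper water is lighter → statically unstable; the column would overturn.

unstable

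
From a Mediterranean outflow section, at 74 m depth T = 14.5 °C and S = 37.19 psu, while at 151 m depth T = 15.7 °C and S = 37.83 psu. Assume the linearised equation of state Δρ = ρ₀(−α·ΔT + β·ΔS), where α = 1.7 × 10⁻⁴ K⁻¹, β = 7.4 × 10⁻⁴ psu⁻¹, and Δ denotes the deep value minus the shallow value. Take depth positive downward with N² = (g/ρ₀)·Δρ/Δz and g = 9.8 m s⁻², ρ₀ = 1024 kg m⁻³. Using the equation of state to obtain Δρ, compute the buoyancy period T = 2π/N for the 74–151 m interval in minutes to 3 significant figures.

ΔT = +1.2 K, ΔS = +0.64 psu (deep − shallow).
Δρ/ρ₀ = −αΔT + βΔS = -2.04 × 10⁻⁴ + 4.736 × 10⁻⁴ = 2.696 × 10⁻⁴, so Δρ ≈ 0.2761 kg m⁻³.
N² = (g/ρ₀)·Δρ/Δz = g·(Δρ/ρ₀)/Δz = 9.8 × 2.696 × 10⁻⁴ / 77 = 3.4313 × 10⁻⁵ s⁻².
N = √(3.4313 × 10⁻⁵) = 5.8577 × 10⁻³ rad s⁻¹ → T = 2π/N = 1.0726 × 10³ s = 17.877 min ≈ 17.9 min.

17.9 min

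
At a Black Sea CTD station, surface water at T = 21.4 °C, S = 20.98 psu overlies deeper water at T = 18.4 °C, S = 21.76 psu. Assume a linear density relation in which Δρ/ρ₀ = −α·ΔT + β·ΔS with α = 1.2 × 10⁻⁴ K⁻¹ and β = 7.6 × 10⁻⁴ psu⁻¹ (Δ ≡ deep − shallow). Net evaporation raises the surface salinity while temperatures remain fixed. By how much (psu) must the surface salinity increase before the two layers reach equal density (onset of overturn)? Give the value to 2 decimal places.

Neutral buoyancy requires −α(T_deep − T_surf) + β(S_deep − S_surf′) = 0.
S_surf′ = S_deep − (α/β)·ΔT = 21.76 − (1.2 × 10⁻⁴/7.6 × 10⁻⁴)·(-3.0) = 22.2337 psu.
Increase required: 22.2337 − 20.98 = 1.2537 psu.

1.25 psu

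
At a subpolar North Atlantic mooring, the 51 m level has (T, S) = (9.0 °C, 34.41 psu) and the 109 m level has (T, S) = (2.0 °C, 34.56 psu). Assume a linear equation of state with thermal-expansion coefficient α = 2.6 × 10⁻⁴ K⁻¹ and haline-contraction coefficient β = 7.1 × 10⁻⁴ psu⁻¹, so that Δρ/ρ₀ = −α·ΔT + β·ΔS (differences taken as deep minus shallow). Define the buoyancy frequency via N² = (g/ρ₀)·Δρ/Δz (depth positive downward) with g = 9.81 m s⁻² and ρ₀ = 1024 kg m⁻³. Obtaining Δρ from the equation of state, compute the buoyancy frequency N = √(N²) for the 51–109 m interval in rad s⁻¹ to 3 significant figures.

0.0181 rad s⁻¹

ΔT = -7.0 K, ΔS = +0.15 psu (deep − shallow).
Δρ/ρ₀ = −αΔT + βΔS = 1.82 × 10⁻³ + 1.065 × 10⁻⁴ = 1.9265 × 10⁻³, so Δρ ≈ 1.973 kg m⁻³.
N² = (g/ρ₀)·Δρ/Δz = g·(Δρ/ρ₀)/Δz = 9.81 × 1.9265 × 10⁻³ / 58 = 3.2584 × 10⁻⁴ s⁻².
N = √(3.2584 × 10⁻⁴) = 0.018051 rad s⁻¹ ≈ 0.0181 rad s⁻¹.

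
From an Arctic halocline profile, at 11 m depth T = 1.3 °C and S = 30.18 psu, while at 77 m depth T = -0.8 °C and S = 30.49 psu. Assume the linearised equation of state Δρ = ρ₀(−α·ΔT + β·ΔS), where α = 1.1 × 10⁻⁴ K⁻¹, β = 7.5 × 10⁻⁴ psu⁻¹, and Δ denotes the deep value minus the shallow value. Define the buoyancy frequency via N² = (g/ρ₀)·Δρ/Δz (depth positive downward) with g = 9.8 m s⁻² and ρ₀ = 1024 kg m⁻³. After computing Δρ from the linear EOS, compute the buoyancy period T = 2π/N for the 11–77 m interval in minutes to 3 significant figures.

ΔT = -2.1 K, ΔS = +0.31 psu (deep − shallow).
Δρ/ρ₀ = −αΔT + βΔS = 2.31 × 10⁻⁴ + 2.325 × 10⁻⁴ = 4.635 × 10⁻⁴, so Δρ ≈ 0.4746 kg m⁻³.
N² = (g/ρ₀)·Δρ/Δz = g·(Δρ/ρ₀)/Δz = 9.8 × 4.635 × 10⁻⁴ / 66 = 6.8823 × 10⁻⁵ s⁻².
N = √(6.8823 × 10⁻⁵) = 8.2960 × 10⁻³ rad s⁻¹ → T = 2π/N = 757.38 s = 12.623 min ≈ 12.6 min.

12.6 min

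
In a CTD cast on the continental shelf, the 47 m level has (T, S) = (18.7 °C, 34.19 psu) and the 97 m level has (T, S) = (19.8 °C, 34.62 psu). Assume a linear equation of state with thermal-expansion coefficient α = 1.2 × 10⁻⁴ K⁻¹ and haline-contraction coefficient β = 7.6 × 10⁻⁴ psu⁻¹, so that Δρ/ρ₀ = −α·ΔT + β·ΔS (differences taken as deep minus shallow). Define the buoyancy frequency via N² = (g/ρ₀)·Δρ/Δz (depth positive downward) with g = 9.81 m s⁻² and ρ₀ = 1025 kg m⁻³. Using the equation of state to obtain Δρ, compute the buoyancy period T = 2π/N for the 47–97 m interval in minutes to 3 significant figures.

16.9 min

ΔT = +1.1 K, ΔS = +0.43 psu (deep − shallow).
Δρ/ρ₀ = −αΔT + βΔS = -1.32 × 10⁻⁴ + 3.268 × 10⁻⁴ = 1.948 × 10⁻⁴, so Δρ ≈ 0.1997 kg m⁻³.
N² = (g/ρ₀)·Δρ/Δz = g·(Δρ/ρ₀)/Δz = 9.81 × 1.948 × 10⁻⁴ / 50 = 3.8220 × 10⁻⁵ s⁻².
N = √(3.8220 × 10⁻⁵) = 6.1822 × 10⁻³ rad s⁻¹ → T = 2π/N = 1.0163 × 10³ s = 16.938 min ≈ 16.9 min.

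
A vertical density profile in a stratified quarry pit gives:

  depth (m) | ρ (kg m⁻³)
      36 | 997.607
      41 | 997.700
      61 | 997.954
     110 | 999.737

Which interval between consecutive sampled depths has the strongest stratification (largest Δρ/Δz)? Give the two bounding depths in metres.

61–110 m

Compute the density gradient over each adjacent pair:
  36–41 m: Δρ/Δz = 0.093/5 = 0.019 kg m⁻⁴
  41–61 m: Δρ/Δz = 0.254/20 = 0.013 kg m⁻⁴
  61–110 m: Δρ/Δz = 1.783/49 = 0.036 kg m⁻⁴
The largest gradient is in the 61–110 m interval — the pycnocline.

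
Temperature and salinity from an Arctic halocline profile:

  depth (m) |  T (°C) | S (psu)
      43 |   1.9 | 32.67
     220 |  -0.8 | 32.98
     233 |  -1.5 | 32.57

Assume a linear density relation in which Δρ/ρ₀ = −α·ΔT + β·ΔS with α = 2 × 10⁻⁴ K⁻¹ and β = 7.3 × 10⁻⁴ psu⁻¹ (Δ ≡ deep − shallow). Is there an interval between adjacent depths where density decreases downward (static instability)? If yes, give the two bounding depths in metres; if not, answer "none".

Evaluate Δρ/ρ₀ = −αΔT + βΔS across each adjacent pair:
  43–220 m: −αΔT+βΔS = −(2 × 10⁻⁴)(-2.7)+(7.3 × 10⁻⁴)(+0.31) = 7.7 × 10⁻⁴ → stable
  220–233 m: −αΔT+βΔS = −(2 × 10⁻⁴)(-0.7)+(7.3 × 10⁻⁴)(-0.41) = -1.6 × 10⁻⁴ → UNSTABLE
The 220–233 m interval has Δρ < 0: lighter water underlies denser water.

220–233 m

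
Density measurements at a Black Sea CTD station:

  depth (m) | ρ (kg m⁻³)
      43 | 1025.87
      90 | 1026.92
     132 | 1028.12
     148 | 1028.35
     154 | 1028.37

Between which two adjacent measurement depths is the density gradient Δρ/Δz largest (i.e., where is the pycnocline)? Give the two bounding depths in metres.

90–132 m

Compute the density gradient over each adjacent pair:
  43–90 m: Δρ/Δz = 1.05/47 = 0.022 kg m⁻⁴
  90–132 m: Δρ/Δz = 1.20/42 = 0.029 kg m⁻⁴
  132–148 m: Δρ/Δz = 0.23/16 = 0.014 kg m⁻⁴
  148–154 m: Δρ/Δz = 0.02/6 = 3.3 × 10⁻³ kg m⁻⁴
The largest gradient is in the 90–132 m interval — the pycnocline.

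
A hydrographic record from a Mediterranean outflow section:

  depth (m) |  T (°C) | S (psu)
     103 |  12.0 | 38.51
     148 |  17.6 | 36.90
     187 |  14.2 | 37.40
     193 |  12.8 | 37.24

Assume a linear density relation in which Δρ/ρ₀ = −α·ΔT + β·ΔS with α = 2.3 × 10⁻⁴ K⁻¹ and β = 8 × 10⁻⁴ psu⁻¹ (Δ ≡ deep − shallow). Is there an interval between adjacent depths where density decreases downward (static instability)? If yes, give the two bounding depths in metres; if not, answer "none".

103–148 m

Evaluate Δρ/ρ₀ = −αΔT + βΔS across each adjacent pair:
  103–148 m: −αΔT+βΔS = −(2.3 × 10⁻⁴)(+5.6)+(8 × 10⁻⁴)(-1.61) = -2.6 × 10⁻³ → UNSTABLE
  148–187 m: −αΔT+βΔS = −(2.3 × 10⁻⁴)(-3.4)+(8 × 10⁻⁴)(+0.50) = 1.2 × 10⁻³ → stable
  187–193 m: −αΔT+βΔS = −(2.3 × 10⁻⁴)(-1.4)+(8 × 10⁻⁴)(-0.16) = 1.9 × 10⁻⁴ → stable
The 103–148 m interval has Δρ < 0: lighter water underlies denser water.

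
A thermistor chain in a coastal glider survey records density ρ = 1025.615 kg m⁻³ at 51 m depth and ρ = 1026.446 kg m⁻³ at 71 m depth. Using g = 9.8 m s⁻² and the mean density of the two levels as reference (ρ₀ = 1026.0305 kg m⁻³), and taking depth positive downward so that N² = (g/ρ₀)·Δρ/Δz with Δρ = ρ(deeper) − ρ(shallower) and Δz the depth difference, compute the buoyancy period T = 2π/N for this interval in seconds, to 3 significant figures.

315 s

Δρ = 1026.446 − 1025.615 = 0.831 kg m⁻³ over Δz = 71 − 51 = 20 m.
N² = (9.8/1026.0305) × (0.831/20) = 3.9686 × 10⁻⁴ s⁻².
N = √(3.9686 × 10⁻⁴) = 0.019921 rad s⁻¹, so T = 2π/N = 315.41 s ≈ 315 s.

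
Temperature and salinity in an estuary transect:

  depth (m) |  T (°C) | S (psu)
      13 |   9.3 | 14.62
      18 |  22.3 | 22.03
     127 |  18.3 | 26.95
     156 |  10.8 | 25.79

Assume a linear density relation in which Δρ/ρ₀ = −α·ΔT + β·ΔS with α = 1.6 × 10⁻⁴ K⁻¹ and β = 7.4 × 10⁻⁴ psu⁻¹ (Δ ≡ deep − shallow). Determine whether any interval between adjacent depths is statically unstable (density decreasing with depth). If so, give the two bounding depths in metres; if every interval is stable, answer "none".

none

Evaluate Δρ/ρ₀ = −αΔT + βΔS across each adjacent pair:
  13–18 m: −αΔT+βΔS = −(1.6 × 10⁻⁴)(+13.0)+(7.4 × 10⁻⁴)(+7.41) = 3.4 × 10⁻³ → stable
  18–127 m: −αΔT+βΔS = −(1.6 × 10⁻⁴)(-4.0)+(7.4 × 10⁻⁴)(+4.92) = 4.3 × 10⁻³ → stable
  127–156 m: −αΔT+βΔS = −(1.6 × 10⁻⁴)(-7.5)+(7.4 × 10⁻⁴)(-1.16) = 3.4 × 10⁻⁴ → stable
Every interval has Δρ > 0: the column is stably stratified throughout.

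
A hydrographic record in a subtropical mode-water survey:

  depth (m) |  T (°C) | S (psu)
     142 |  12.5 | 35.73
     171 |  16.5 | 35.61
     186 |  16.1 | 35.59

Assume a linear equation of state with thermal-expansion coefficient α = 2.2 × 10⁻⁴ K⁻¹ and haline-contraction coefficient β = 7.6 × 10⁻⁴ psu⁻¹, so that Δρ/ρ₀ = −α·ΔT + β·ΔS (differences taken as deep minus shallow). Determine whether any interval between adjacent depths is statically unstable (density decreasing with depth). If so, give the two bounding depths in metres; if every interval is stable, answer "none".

142–171 m

Evaluate Δρ/ρ₀ = −αΔT + βΔS across each adjacent pair:
  142–171 m: −αΔT+βΔS = −(2.2 × 10⁻⁴)(+4.0)+(7.6 × 10⁻⁴)(-0.12) = -9.7 × 10⁻⁴ → UNSTABLE
  171–186 m: −αΔT+βΔS = −(2.2 × 10⁻⁴)(-0.4)+(7.6 × 10⁻⁴)(-0.02) = 7.3 × 10⁻⁵ → stable
The 142–171 m interval has Δρ < 0: lighter water underlies denser water.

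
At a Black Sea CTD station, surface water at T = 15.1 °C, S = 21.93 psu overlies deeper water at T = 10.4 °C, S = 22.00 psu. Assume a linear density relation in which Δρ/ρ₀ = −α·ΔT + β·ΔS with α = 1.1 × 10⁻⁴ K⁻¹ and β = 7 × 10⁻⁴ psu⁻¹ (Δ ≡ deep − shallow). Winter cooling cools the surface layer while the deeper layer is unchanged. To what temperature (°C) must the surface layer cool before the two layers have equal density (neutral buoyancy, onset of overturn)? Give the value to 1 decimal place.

10.0 °C

Neutral buoyancy requires Δρ = 0, i.e. −α(T_deep − T_surf′) + β(S_deep − S_surf) = 0.
T_surf′ = T_deep − (β/α)·ΔS = 10.4 − (7 × 10⁻⁴/1.1 × 10⁻⁴)·(+0.07) = 9.955 °C.
Cooling required: 15.1 − (9.955) = 5.145 °C.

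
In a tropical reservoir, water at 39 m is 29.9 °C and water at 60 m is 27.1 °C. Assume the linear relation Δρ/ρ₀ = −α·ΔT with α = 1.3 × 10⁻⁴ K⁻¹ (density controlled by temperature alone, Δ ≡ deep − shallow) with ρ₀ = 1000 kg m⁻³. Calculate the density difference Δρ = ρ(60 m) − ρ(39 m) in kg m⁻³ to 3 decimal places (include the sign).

ΔT = -2.8 K, Δρ/ρ₀ = −αΔT = 3.64 × 10⁻⁴.
Δρ = 1000 × (3.64 × 10⁻⁴) = +0.364 kg m⁻³.
Positive Δρ: denser below, stable.

+0.364 kg m⁻³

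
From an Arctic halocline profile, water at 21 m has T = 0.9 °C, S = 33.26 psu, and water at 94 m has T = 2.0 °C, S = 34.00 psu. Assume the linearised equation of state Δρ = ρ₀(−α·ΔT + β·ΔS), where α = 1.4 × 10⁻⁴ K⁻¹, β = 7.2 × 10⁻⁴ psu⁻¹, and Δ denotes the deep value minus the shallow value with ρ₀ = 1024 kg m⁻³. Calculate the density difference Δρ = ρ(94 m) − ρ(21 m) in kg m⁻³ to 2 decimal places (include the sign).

+0.39 kg m⁻³

ΔT = +1.1 K, ΔS = +0.74 psu (deep − shallow).
Δρ/ρ₀ = −(1.4 × 10⁻⁴)(+1.1) + (7.2 × 10⁻⁴)(+0.74) = 3.788 × 10⁻⁴.
Δρ = 1024 × (3.788 × 10⁻⁴) = +0.39 kg m⁻³.
Positive Δρ: denser below, stable.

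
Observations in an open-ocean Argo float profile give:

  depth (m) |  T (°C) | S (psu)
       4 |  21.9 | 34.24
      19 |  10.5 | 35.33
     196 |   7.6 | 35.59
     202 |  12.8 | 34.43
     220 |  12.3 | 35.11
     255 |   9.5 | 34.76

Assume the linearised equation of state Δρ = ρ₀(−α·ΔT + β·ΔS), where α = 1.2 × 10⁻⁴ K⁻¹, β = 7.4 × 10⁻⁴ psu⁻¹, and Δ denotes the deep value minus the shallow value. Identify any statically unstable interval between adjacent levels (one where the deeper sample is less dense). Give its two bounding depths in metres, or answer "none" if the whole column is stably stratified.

Evaluate Δρ/ρ₀ = −αΔT + βΔS across each adjacent pair:
  4–19 m: −αΔT+βΔS = −(1.2 × 10⁻⁴)(-11.4)+(7.4 × 10⁻⁴)(+1.09) = 2.2 × 10⁻³ → stable
  19–196 m: −αΔT+βΔS = −(1.2 × 10⁻⁴)(-2.9)+(7.4 × 10⁻⁴)(+0.26) = 5.4 × 10⁻⁴ → stable
  196–202 m: −αΔT+βΔS = −(1.2 × 10⁻⁴)(+5.2)+(7.4 × 10⁻⁴)(-1.16) = -1.5 × 10⁻³ → UNSTABLE
  202–220 m: −αΔT+βΔS = −(1.2 × 10⁻⁴)(-0.5)+(7.4 × 10⁻⁴)(+0.68) = 5.6 × 10⁻⁴ → stable
  220–255 m: −αΔT+βΔS = −(1.2 × 10⁻⁴)(-2.8)+(7.4 × 10⁻⁴)(-0.35) = 7.7 × 10⁻⁵ → stable
The 196–202 m interval has Δρ < 0: lighter water underlies denser water.

196–202 m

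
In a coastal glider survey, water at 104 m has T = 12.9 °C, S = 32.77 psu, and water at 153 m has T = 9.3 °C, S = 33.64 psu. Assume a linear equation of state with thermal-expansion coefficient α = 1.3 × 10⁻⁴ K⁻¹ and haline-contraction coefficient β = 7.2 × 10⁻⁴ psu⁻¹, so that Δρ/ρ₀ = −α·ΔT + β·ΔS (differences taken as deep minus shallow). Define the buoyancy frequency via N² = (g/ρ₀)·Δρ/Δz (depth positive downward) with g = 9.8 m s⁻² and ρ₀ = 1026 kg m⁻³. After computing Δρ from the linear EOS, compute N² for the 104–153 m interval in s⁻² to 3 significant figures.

2.19 × 10⁻⁴ s⁻²

ΔT = -3.6 K, ΔS = +0.87 psu (deep − shallow).
Δρ/ρ₀ = −αΔT + βΔS = 4.68 × 10⁻⁴ + 6.264 × 10⁻⁴ = 1.0944 × 10⁻³, so Δρ ≈ 1.123 kg m⁻³.
N² = (g/ρ₀)·Δρ/Δz = g·(Δρ/ρ₀)/Δz = 9.8 × 1.0944 × 10⁻³ / 49 = 2.1888 × 10⁻⁴ s⁻² ≈ 2.19 × 10⁻⁴ s⁻².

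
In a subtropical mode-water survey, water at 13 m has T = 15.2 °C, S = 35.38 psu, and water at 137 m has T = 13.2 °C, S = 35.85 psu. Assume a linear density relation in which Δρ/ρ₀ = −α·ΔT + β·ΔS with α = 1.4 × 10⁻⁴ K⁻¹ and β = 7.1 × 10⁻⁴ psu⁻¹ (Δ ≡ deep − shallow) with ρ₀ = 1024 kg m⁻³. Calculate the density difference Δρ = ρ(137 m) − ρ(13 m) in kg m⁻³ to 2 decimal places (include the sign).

ΔT = -2.0 K, ΔS = +0.47 psu (deep − shallow).
Δρ/ρ₀ = −(1.4 × 10⁻⁴)(-2.0) + (7.1 × 10⁻⁴)(+0.47) = 6.137 × 10⁻⁴.
Δρ = 1024 × (6.137 × 10⁻⁴) = +0.63 kg m⁻³.
Positive Δρ: denser below, stable.

+0.63 kg m⁻³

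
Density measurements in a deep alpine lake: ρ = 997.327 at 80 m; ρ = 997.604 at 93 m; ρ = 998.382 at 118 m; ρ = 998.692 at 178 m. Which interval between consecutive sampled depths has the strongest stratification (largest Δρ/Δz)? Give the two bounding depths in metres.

Compute the density gradient over each adjacent pair:
  80–93 m: Δρ/Δz = 0.277/13 = 0.021 kg m⁻⁴
  93–118 m: Δρ/Δz = 0.778/25 = 0.031 kg m⁻⁴
  118–178 m: Δρ/Δz = 0.310/60 = 5.2 × 10⁻³ kg m⁻⁴
The largest gradient is in the 93–118 m interval — the pycnocline.

93–118 m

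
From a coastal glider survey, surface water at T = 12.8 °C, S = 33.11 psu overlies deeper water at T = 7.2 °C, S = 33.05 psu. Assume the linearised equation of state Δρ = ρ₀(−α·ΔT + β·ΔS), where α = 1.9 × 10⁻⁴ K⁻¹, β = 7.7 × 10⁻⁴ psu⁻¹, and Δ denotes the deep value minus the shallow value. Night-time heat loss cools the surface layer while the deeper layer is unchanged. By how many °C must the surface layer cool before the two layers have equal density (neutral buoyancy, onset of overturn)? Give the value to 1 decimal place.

Neutral buoyancy requires Δρ = 0, i.e. −α(T_deep − T_surf′) + β(S_deep − S_surf) = 0.
T_surf′ = T_deep − (β/α)·ΔS = 7.2 − (7.7 × 10⁻⁴/1.9 × 10⁻⁴)·(-0.06) = 7.443 °C.
Cooling required: 12.8 − (7.443) = 5.357 °C.

5.4 °C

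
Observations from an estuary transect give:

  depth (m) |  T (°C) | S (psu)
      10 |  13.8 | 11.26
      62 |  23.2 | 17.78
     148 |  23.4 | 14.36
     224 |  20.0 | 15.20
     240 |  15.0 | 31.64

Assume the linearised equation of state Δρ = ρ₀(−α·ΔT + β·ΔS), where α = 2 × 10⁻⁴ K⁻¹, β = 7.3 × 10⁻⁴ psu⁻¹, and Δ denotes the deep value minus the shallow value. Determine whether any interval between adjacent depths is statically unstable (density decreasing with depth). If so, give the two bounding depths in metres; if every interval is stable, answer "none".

62–148 m

Evaluate Δρ/ρ₀ = −αΔT + βΔS across each adjacent pair:
  10–62 m: −αΔT+βΔS = −(2 × 10⁻⁴)(+9.4)+(7.3 × 10⁻⁴)(+6.52) = 2.9 × 10⁻³ → stable
  62–148 m: −αΔT+βΔS = −(2 × 10⁻⁴)(+0.2)+(7.3 × 10⁻⁴)(-3.42) = -2.5 × 10⁻³ → UNSTABLE
  148–224 m: −αΔT+βΔS = −(2 × 10⁻⁴)(-3.4)+(7.3 × 10⁻⁴)(+0.84) = 1.3 × 10⁻³ → stable
  224–240 m: −αΔT+βΔS = −(2 × 10⁻⁴)(-5.0)+(7.3 × 10⁻⁴)(+16.44) = 0.013 → stable
The 62–148 m interval has Δρ < 0: lighter water underlies denser water.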